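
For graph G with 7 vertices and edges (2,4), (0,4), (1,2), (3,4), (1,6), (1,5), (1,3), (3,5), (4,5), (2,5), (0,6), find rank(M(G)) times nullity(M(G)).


r(M) = |V| - c = 7 - 1 = 6.
nullity = |E| - r(M) = 11 - 6 = 5.
Product = 6 * 5 = 30.

30


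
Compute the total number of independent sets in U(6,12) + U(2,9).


For a direct sum, |I(M1+M2)| = |I(M1)| * |I(M2)|.
|I(U(6,12))| = sum C(12,k) for k=0..6 = 2510.
|I(U(2,9))| = sum C(9,k) for k=0..2 = 46.
Total = 2510 * 46 = 115460.

115460


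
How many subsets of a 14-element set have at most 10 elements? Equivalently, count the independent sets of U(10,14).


Independent sets of U(10,14) are all subsets of size <= 10.
Count = (14 choose 0) + (14 choose 1) + (14 choose 2) + (14 choose 3) + (14 choose 4) + (14 choose 5) + (14 choose 6) + (14 choose 7) + (14 choose 8) + (14 choose 9) + (14 choose 10)
     = 1 + 14 + 91 + 364 + 1001 + 2002 + 3003 + 3432 + 3003 + 2002 + 1001
     = 15914.

15914


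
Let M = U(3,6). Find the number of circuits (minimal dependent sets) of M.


In U(3,6), circuits are the (4)-element subsets.
Any set of 4 elements is dependent, and removing any one element gives
an independent set of size 3, so it is a minimal dependent set.
Number of circuits = C(6,4) = 6! / (4! * 2!) = 15.

15


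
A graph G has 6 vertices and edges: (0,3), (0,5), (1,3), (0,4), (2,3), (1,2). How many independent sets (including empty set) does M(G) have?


An independent set in a graphic matroid is an acyclic edge subset.
G has 6 vertices and 6 edges.
Enumerate all 2^6 = 64 subsets, checking for acyclicity.
Total independent sets = 56.

56


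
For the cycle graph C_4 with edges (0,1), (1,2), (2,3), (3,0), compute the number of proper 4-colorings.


P(C_4, k) = (k-1)^4 + (-1)^4*(k-1).
P(4) = (3)^4 + 3
= 81 + 3 = 84.

84


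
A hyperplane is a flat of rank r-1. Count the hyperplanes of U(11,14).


Hyperplanes of U(11,14) are flats of rank 10.
In a uniform matroid, these are exactly the (10)-element subsets.
Count = C(14,10) = 14! / (10! * 4!) = 1001.

1001


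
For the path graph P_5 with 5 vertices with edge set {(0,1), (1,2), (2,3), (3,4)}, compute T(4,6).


A path on 5 vertices is a tree with 4 edges.
T(x,y) = x^(4) for any tree.
T(4,6) = 4^4 = 256.

256


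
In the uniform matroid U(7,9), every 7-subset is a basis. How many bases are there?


Bases of U(7,9) are all 7-element subsets of the 9-element ground set.
Number of bases = C(9,7).
C(9,7) = 9! / (7! * 2!) = 36.

36


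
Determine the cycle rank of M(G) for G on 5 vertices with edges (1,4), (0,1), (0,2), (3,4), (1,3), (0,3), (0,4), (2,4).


Cycle rank (nullity) = |E| - r(M) = |E| - (|V| - c).
|E| = 8, |V| = 5, c = 1.
Nullity = 8 - (5 - 1) = 8 - 4 = 4.

4


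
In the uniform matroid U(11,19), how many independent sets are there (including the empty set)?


Independent sets of U(11,19) are all subsets of size <= 11.
Count = (19 choose 0) + (19 choose 1) + (19 choose 2) + (19 choose 3) + (19 choose 4) + (19 choose 5) + (19 choose 6) + (19 choose 7) + (19 choose 8) + (19 choose 9) + (19 choose 10) + (19 choose 11)
     = 1 + 19 + 171 + 969 + 3876 + 11628 + 27132 + 50388 + 75582 + 92378 + 92378 + 75582
     = 430104.

430104


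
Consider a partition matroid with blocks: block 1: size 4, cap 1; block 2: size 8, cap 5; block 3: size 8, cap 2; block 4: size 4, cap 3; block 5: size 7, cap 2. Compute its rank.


Rank of a partition matroid = sum of min(|Si|, ci) for each block.
= min(4,1) + min(8,5) + min(8,2) + min(4,3) + min(7,2)
= 1 + 5 + 2 + 3 + 2
= 13.

13


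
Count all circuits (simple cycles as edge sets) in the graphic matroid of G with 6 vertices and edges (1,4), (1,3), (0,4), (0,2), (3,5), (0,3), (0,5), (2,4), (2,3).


A circuit in a graphic matroid = edge set of a simple cycle.
G has 6 vertices and 9 edges.
Enumerating all minimal edge subsets forming cycles...
Total circuits found: 12.

12


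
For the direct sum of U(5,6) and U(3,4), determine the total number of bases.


Bases of a direct sum M1 + M2: |B| = |B(M1)| * |B(M2)|.
|B(U(5,6))| = C(6,5) = 6.
|B(U(3,4))| = C(4,3) = 4.
Total bases = 6 * 4 = 24.

24


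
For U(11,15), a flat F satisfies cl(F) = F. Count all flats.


Flats of U(11,15): every subset of size < 11 is a flat, plus E itself.
Count = C(15,0) + C(15,1) + C(15,2) + C(15,3) + C(15,4) + C(15,5) + C(15,6) + C(15,7) + C(15,8) + C(15,9) + C(15,10) + 1
     = 1 + 15 + 105 + 455 + 1365 + 3003 + 5005 + 6435 + 6435 + 5005 + 3003 + 1
     = 30828.

30828


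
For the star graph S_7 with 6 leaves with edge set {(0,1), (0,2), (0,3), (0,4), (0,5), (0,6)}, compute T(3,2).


A star on 7 vertices is a tree with 6 edges.
T(x,y) = x^(6) for any tree.
T(3,2) = 3^6 = 729.

729


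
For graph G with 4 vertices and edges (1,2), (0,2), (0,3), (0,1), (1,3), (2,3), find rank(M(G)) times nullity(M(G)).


r(M) = |V| - c = 4 - 1 = 3.
nullity = |E| - r(M) = 6 - 3 = 3.
Product = 3 * 3 = 9.

9


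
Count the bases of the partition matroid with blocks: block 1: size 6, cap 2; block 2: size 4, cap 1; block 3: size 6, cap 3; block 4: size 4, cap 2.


A basis picks exactly ci elements from block i.
Number of bases = product of C(|Si|, ci).
= C(6,2) * C(4,1) * C(6,3) * C(4,2)
= 15 * 4 * 20 * 6
= 7200.

7200


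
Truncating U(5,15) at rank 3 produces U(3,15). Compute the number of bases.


Truncating U(5,15) to rank 3 gives U(3,15).
Bases of U(3,15) are all 3-element subsets of 15 elements.
Number of bases = C(15,3) = 15! / (3! * 12!) = 455.

455


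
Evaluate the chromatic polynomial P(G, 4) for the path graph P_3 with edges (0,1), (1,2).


P(P_3, k) = k * (k-1)^(2).
P(4) = 4 * 3^2 = 4 * 9 = 36.

36


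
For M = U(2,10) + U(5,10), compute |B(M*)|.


(M1+M2)* = M1* + M2*.
M1* = U(8,10), bases: C(10,8) = 45.
M2* = U(5,10), bases: C(10,5) = 252.
|B(M*)| = 45 * 252 = 11340.

11340


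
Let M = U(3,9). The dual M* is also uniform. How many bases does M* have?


The dual of U(r,n) is U(n-r, n) = U(6,9).
Bases of U(6,9) are all (6)-element subsets.
|B(M*)| = C(9,6) = 9! / (6! * 3!) = 84.

84


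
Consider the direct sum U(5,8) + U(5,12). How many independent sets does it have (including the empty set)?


For a direct sum, |I(M1+M2)| = |I(M1)| * |I(M2)|.
|I(U(5,8))| = sum C(8,k) for k=0..5 = 219.
|I(U(5,12))| = sum C(12,k) for k=0..5 = 1586.
Total = 219 * 1586 = 347334.

347334


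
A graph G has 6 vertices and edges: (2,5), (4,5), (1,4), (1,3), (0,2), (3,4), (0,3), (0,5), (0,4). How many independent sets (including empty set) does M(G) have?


An independent set in a graphic matroid is an acyclic edge subset.
G has 6 vertices and 9 edges.
Enumerate all 2^9 = 512 subsets, checking for acyclicity.
Total independent sets = 280.

280


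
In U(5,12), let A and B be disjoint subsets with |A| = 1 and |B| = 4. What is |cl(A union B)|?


|A union B| = 1 + 4 = 5 (disjoint).
In U(5,12), cl(S) = S if |S| < 5, else cl(S) = E.
Since 5 >= 5, cl(A union B) = E.
|cl(A union B)| = 12.

12


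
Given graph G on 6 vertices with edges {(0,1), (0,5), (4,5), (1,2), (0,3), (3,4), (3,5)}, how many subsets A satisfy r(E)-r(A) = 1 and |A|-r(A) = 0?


R(x,y) = sum over A in 2^E of x^(r(E)-r(A)) * y^(|A|-r(A)).
G has 6 vertices, 7 edges. r(E) = 5.
Enumerate all 2^7 = 128 subsets.
Count subsets with r(E)-r(A)=1 and |A|-r(A)=0: 26.

26


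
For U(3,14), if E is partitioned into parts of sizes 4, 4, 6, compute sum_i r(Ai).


r(Ai) = min(|Ai|, 3) for each part.
Sum = min(4,3) + min(4,3) + min(6,3)
    = 3 + 3 + 3
    = 9.

9


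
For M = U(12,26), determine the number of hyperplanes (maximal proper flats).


Hyperplanes of U(12,26) are flats of rank 11.
In a uniform matroid, these are exactly the (11)-element subsets.
Count = C(26,11) = 26! / (11! * 15!) = 7726160.

7726160


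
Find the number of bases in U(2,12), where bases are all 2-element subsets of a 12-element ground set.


Bases of U(2,12) are all 2-element subsets of the 12-element ground set.
Number of bases = C(12,2).
C(12,2) = (12 * 11) / (1 * 2) = 66.

66


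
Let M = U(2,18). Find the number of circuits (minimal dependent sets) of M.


In U(2,18), circuits are the (3)-element subsets.
Any set of 3 elements is dependent, and removing any one element gives
an independent set of size 2, so it is a minimal dependent set.
Number of circuits = C(18,3) = 18! / (3! * 15!) = 816.

816


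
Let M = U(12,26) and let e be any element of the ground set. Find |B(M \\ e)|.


Deleting e from U(12,26) gives U(12,25) since n > r.
Bases of U(12,25) = C(25,12) = 25! / (12! * 13!) = 5200300.

5200300


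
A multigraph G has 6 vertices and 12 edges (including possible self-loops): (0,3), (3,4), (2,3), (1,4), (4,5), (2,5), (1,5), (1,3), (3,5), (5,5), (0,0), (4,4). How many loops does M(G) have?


In a graphic matroid, a loop is a self-loop edge (u,u) with rank 0.
Examining all 12 edges for self-loops...
Self-loops found: (5,5), (0,0), (4,4)
Number of loops = 3.

3


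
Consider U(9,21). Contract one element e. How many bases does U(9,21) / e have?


Contracting e from U(9,21) gives U(8,20).
Bases of U(8,20) = (20 choose 8) = 125970.

125970


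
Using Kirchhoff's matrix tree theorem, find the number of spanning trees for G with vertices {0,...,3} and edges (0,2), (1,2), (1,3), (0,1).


By Kirchhoff's matrix tree theorem, the number of spanning trees equals
the determinant of any cofactor of the Laplacian matrix L.
G has 4 vertices and 4 edges.
Computing the (3 x 3) cofactor determinant gives 3.

3


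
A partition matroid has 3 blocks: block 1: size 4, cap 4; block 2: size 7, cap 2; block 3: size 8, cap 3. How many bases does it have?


A basis picks exactly ci elements from block i.
Number of bases = product of C(|Si|, ci).
= C(4,4) * C(7,2) * C(8,3)
= 1 * 21 * 56
= 1176.

1176


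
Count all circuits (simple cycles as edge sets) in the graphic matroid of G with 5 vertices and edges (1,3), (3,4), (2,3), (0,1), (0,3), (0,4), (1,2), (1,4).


A circuit in a graphic matroid = edge set of a simple cycle.
G has 5 vertices and 8 edges.
Enumerating all minimal edge subsets forming cycles...
Total circuits found: 12.

12


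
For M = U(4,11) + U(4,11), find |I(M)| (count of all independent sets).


For a direct sum, |I(M1+M2)| = |I(M1)| * |I(M2)|.
|I(U(4,11))| = sum C(11,k) for k=0..4 = 562.
|I(U(4,11))| = sum C(11,k) for k=0..4 = 562.
Total = 562 * 562 = 315844.

315844


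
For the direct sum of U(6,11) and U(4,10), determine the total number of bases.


Bases of a direct sum M1 + M2: |B| = |B(M1)| * |B(M2)|.
|B(U(6,11))| = C(11,6) = 462.
|B(U(4,10))| = C(10,4) = 210.
Total bases = 462 * 210 = 97020.

97020


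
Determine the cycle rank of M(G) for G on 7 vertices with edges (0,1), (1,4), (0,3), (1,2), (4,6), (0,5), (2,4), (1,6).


Cycle rank (nullity) = |E| - r(M) = |E| - (|V| - c).
|E| = 8, |V| = 7, c = 1.
Nullity = 8 - (7 - 1) = 8 - 6 = 2.

2


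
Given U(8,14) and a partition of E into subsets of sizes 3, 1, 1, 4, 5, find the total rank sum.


r(Ai) = min(|Ai|, 8) for each part.
Sum = min(3,8) + min(1,8) + min(1,8) + min(4,8) + min(5,8)
    = 3 + 1 + 1 + 4 + 5
    = 14.

14


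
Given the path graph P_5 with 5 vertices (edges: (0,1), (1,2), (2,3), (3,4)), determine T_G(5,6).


A path on 5 vertices is a tree with 4 edges.
T(x,y) = x^(4) for any tree.
T(5,6) = 5^4 = 625.

625


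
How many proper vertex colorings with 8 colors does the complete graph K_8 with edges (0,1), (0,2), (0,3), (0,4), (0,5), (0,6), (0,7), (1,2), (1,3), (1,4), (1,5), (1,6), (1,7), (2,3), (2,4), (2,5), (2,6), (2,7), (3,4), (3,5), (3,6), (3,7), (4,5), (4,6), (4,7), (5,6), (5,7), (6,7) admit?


P(K_8, k) = k(k-1)(k-2)...(k-7).
P(8) = (8) * (7) * (6) * (5) * (4) * (3) * (2) * (1) = 40320.

40320


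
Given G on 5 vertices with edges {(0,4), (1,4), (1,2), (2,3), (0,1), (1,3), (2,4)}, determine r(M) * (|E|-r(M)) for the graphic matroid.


r(M) = |V| - c = 5 - 1 = 4.
nullity = |E| - r(M) = 7 - 4 = 3.
Product = 4 * 3 = 12.

12


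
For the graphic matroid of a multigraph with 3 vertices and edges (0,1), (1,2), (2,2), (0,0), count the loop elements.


In a graphic matroid, a loop is a self-loop edge (u,u) with rank 0.
Examining all 4 edges for self-loops...
Self-loops found: (2,2), (0,0)
Number of loops = 2.

2


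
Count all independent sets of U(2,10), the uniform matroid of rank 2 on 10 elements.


Independent sets of U(2,10) are all subsets of size <= 2.
Count = (10 choose 0) + (10 choose 1) + (10 choose 2)
     = 1 + 10 + 45
     = 56.

56


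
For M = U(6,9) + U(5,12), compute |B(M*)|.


(M1+M2)* = M1* + M2*.
M1* = U(3,9), bases: C(9,3) = 84.
M2* = U(7,12), bases: C(12,7) = 792.
|B(M*)| = 84 * 792 = 66528.

66528


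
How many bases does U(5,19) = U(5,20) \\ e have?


Deleting e from U(5,20) gives U(5,19) since n > r.
Bases of U(5,19) = (19 choose 5) = 11628.

11628


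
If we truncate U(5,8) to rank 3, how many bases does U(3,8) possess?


Truncating U(5,8) to rank 3 gives U(3,8).
Bases of U(3,8) are all 3-element subsets of 8 elements.
Number of bases = (8 choose 3) = 56.

56


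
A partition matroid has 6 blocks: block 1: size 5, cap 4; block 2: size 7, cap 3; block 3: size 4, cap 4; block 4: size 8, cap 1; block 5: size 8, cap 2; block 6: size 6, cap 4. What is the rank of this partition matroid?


Rank of a partition matroid = sum of min(|Si|, ci) for each block.
= min(5,4) + min(7,3) + min(4,4) + min(8,1) + min(8,2) + min(6,4)
= 4 + 3 + 4 + 1 + 2 + 4
= 18.

18


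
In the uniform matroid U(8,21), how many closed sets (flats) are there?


Flats of U(8,21): every subset of size < 8 is a flat, plus E itself.
Count = (21 choose 0) + (21 choose 1) + (21 choose 2) + (21 choose 3) + (21 choose 4) + (21 choose 5) + (21 choose 6) + (21 choose 7) + 1
     = 1 + 21 + 210 + 1330 + 5985 + 20349 + 54264 + 116280 + 1
     = 198441.

198441


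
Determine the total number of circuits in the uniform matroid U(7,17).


In U(7,17), circuits are the (8)-element subsets.
Any set of 8 elements is dependent, and removing any one element gives
an independent set of size 7, so it is a minimal dependent set.
Number of circuits = C(17,8) = 17! / (8! * 9!) = 24310.

24310


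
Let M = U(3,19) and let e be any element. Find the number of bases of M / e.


Contracting e from U(3,19) gives U(2,18).
Bases of U(2,18) = C(18,2) = (18 * 17) / (1 * 2) = 153.

153


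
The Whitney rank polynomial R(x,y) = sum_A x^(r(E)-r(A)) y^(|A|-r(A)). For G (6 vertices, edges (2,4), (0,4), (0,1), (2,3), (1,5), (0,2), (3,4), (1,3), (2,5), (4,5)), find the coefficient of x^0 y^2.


R(x,y) = sum over A in 2^E of x^(r(E)-r(A)) * y^(|A|-r(A)).
G has 6 vertices, 10 edges. r(E) = 5.
Enumerate all 2^10 = 1024 subsets.
Count subsets with r(E)-r(A)=0 and |A|-r(A)=2: 116.

116


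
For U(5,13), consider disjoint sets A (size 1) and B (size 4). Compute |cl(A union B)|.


|A union B| = 1 + 4 = 5 (disjoint).
In U(5,13), cl(S) = S if |S| < 5, else cl(S) = E.
Since 5 >= 5, cl(A union B) = E.
|cl(A union B)| = 13.

13


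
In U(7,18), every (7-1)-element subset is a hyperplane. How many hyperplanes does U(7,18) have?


Hyperplanes of U(7,18) are flats of rank 6.
In a uniform matroid, these are exactly the (6)-element subsets.
Count = C(18,6) = 18! / (6! * 12!) = 18564.

18564


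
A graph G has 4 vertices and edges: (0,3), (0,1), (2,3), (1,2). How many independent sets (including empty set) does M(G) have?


An independent set in a graphic matroid is an acyclic edge subset.
G has 4 vertices and 4 edges.
Enumerate all 2^4 = 16 subsets, checking for acyclicity.
Total independent sets = 15.

15


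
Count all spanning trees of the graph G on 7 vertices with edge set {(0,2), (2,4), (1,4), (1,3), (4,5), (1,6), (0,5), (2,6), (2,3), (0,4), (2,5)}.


By Kirchhoff's matrix tree theorem, the number of spanning trees equals
the determinant of any cofactor of the Laplacian matrix L.
G has 7 vertices and 11 edges.
Computing the (6 x 6) cofactor determinant gives 160.

160


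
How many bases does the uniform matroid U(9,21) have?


Bases of U(9,21) are all 9-element subsets of the 21-element ground set.
Number of bases = C(21,9).
(21 choose 9) = 293930.

293930


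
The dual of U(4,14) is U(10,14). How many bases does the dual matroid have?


The dual of U(r,n) is U(n-r, n) = U(10,14).
Bases of U(10,14) are all (10)-element subsets.
|B(M*)| = C(14,10) = 14! / (10! * 4!) = 1001.

1001


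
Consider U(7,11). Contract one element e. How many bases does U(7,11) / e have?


Contracting e from U(7,11) gives U(6,10).
Bases of U(6,10) = (10 choose 6) = 210.

210


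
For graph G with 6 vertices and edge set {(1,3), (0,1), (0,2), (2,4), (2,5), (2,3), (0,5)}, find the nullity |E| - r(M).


Cycle rank (nullity) = |E| - r(M) = |E| - (|V| - c).
|E| = 7, |V| = 6, c = 1.
Nullity = 7 - (6 - 1) = 7 - 5 = 2.

2


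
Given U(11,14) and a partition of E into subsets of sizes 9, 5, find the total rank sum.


r(Ai) = min(|Ai|, 11) for each part.
Sum = min(9,11) + min(5,11)
    = 9 + 5
    = 14.

14


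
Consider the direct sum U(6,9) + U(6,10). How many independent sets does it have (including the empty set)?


For a direct sum, |I(M1+M2)| = |I(M1)| * |I(M2)|.
|I(U(6,9))| = sum C(9,k) for k=0..6 = 466.
|I(U(6,10))| = sum C(10,k) for k=0..6 = 848.
Total = 466 * 848 = 395168.

395168


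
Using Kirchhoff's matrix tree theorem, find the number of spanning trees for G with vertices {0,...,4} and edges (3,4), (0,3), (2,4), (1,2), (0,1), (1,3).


By Kirchhoff's matrix tree theorem, the number of spanning trees equals
the determinant of any cofactor of the Laplacian matrix L.
G has 5 vertices and 6 edges.
Computing the (4 x 4) cofactor determinant gives 11.

11


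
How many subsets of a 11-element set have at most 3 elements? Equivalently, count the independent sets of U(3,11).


Independent sets of U(3,11) are all subsets of size <= 3.
Count = (11 choose 0) + (11 choose 1) + (11 choose 2) + (11 choose 3)
     = 1 + 11 + 55 + 165
     = 232.

232


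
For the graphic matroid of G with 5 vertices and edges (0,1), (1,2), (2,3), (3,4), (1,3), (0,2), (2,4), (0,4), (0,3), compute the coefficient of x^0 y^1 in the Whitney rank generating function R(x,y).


R(x,y) = sum over A in 2^E of x^(r(E)-r(A)) * y^(|A|-r(A)).
G has 5 vertices, 9 edges. r(E) = 4.
Enumerate all 2^9 = 512 subsets.
Count subsets with r(E)-r(A)=0 and |A|-r(A)=1: 111.

111


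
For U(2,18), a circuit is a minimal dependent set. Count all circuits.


In U(2,18), circuits are the (3)-element subsets.
Any set of 3 elements is dependent, and removing any one element gives
an independent set of size 2, so it is a minimal dependent set.
Number of circuits = (18 choose 3) = 816.

816


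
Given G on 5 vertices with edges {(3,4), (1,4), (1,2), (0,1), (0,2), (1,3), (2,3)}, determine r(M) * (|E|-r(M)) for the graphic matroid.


r(M) = |V| - c = 5 - 1 = 4.
nullity = |E| - r(M) = 7 - 4 = 3.
Product = 4 * 3 = 12.

12


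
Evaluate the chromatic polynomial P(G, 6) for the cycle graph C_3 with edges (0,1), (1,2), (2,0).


P(C_3, k) = (k-1)^3 + (-1)^3*(k-1).
P(6) = (5)^3 - 5
= 125 - 5 = 120.

120


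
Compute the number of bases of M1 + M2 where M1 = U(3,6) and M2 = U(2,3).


Bases of a direct sum M1 + M2: |B| = |B(M1)| * |B(M2)|.
|B(U(3,6))| = C(6,3) = 20.
|B(U(2,3))| = C(3,2) = 3.
Total bases = 20 * 3 = 60.

60


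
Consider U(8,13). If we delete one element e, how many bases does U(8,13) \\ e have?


Deleting e from U(8,13) gives U(8,12) since n > r.
Bases of U(8,12) = (12 choose 8) = 495.

495


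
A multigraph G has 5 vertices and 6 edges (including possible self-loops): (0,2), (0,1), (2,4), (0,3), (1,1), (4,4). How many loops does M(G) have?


In a graphic matroid, a loop is a self-loop edge (u,u) with rank 0.
Examining all 6 edges for self-loops...
Self-loops found: (1,1), (4,4)
Number of loops = 2.

2


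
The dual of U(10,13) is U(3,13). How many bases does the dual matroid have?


The dual of U(r,n) is U(n-r, n) = U(3,13).
Bases of U(3,13) are all (3)-element subsets.
|B(M*)| = C(13,3) = 13! / (3! * 10!) = 286.

286


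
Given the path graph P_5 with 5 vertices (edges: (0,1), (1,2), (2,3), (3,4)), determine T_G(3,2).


A path on 5 vertices is a tree with 4 edges.
T(x,y) = x^(4) for any tree.
T(3,2) = 3^4 = 81.

81


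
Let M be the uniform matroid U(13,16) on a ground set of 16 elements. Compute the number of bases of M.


Bases of U(13,16) are all 13-element subsets of the 16-element ground set.
Number of bases = C(16,13).
C(16,13) = 16! / (13! * 3!) = 560.

560


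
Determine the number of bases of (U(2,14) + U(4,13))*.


(M1+M2)* = M1* + M2*.
M1* = U(12,14), bases: C(14,12) = 91.
M2* = U(9,13), bases: C(13,9) = 715.
|B(M*)| = 91 * 715 = 65065.

65065


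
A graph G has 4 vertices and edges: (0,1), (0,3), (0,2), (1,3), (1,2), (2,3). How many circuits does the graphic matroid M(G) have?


A circuit in a graphic matroid = edge set of a simple cycle.
G has 4 vertices and 6 edges.
Enumerating all minimal edge subsets forming cycles...
Total circuits found: 7.

7


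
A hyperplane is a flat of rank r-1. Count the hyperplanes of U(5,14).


Hyperplanes of U(5,14) are flats of rank 4.
In a uniform matroid, these are exactly the (4)-element subsets.
Count = C(14,4) = 14! / (4! * 10!) = 1001.

1001


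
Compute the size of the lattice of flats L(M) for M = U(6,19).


Flats of U(6,19): every subset of size < 6 is a flat, plus E itself.
Count = (19 choose 0) + (19 choose 1) + (19 choose 2) + (19 choose 3) + (19 choose 4) + (19 choose 5) + 1
     = 1 + 19 + 171 + 969 + 3876 + 11628 + 1
     = 16665.

16665


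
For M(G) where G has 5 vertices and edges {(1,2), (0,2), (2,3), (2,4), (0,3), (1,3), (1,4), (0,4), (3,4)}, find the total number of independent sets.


An independent set in a graphic matroid is an acyclic edge subset.
G has 5 vertices and 9 edges.
Enumerate all 2^9 = 512 subsets, checking for acyclicity.
Total independent sets = 198.

198


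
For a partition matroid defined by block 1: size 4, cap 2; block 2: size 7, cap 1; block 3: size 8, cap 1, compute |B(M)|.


A basis picks exactly ci elements from block i.
Number of bases = product of C(|Si|, ci).
= C(4,2) * C(7,1) * C(8,1)
= 6 * 7 * 8
= 336.

336


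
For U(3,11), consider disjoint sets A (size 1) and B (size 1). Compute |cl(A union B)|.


|A union B| = 1 + 1 = 2 (disjoint).
In U(3,11), cl(S) = S if |S| < 3, else cl(S) = E.
Since 2 < 3, cl(A union B) = A union B.
|cl(A union B)| = 2.

2


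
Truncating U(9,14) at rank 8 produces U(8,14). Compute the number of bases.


Truncating U(9,14) to rank 8 gives U(8,14).
Bases of U(8,14) are all 8-element subsets of 14 elements.
Number of bases = (14 choose 8) = 3003.

3003


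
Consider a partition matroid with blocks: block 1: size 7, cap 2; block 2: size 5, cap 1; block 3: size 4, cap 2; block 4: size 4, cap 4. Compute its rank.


Rank of a partition matroid = sum of min(|Si|, ci) for each block.
= min(7,2) + min(5,1) + min(4,2) + min(4,4)
= 2 + 1 + 2 + 4
= 9.

9


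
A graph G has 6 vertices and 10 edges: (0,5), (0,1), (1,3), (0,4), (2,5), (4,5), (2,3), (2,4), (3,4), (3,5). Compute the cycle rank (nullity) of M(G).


Cycle rank (nullity) = |E| - r(M) = |E| - (|V| - c).
|E| = 10, |V| = 6, c = 1.
Nullity = 10 - (6 - 1) = 10 - 5 = 5.

5


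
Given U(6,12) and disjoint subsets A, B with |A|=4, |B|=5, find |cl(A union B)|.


|A union B| = 4 + 5 = 9 (disjoint).
In U(6,12), cl(S) = S if |S| < 6, else cl(S) = E.
Since 9 >= 6, cl(A union B) = E.
|cl(A union B)| = 12.

12


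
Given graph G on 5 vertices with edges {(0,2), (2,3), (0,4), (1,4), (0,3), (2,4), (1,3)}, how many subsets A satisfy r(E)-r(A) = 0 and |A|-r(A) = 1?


R(x,y) = sum over A in 2^E of x^(r(E)-r(A)) * y^(|A|-r(A)).
G has 5 vertices, 7 edges. r(E) = 4.
Enumerate all 2^7 = 128 subsets.
Count subsets with r(E)-r(A)=0 and |A|-r(A)=1: 20.

20


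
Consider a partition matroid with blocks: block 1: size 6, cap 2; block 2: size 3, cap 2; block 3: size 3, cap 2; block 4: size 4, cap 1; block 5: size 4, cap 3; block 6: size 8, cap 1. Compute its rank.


Rank of a partition matroid = sum of min(|Si|, ci) for each block.
= min(6,2) + min(3,2) + min(3,2) + min(4,1) + min(4,3) + min(8,1)
= 2 + 2 + 2 + 1 + 3 + 1
= 11.

11


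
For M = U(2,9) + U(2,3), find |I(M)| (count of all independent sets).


For a direct sum, |I(M1+M2)| = |I(M1)| * |I(M2)|.
|I(U(2,9))| = sum C(9,k) for k=0..2 = 46.
|I(U(2,3))| = sum C(3,k) for k=0..2 = 7.
Total = 46 * 7 = 322.

322


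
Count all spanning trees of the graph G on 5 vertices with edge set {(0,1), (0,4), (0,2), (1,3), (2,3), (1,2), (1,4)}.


By Kirchhoff's matrix tree theorem, the number of spanning trees equals
the determinant of any cofactor of the Laplacian matrix L.
G has 5 vertices and 7 edges.
Computing the (4 x 4) cofactor determinant gives 21.

21


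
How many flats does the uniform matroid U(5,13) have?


Flats of U(5,13): every subset of size < 5 is a flat, plus E itself.
Count = C(13,0) + C(13,1) + C(13,2) + C(13,3) + C(13,4) + 1
     = 1 + 13 + 78 + 286 + 715 + 1
     = 1094.

1094


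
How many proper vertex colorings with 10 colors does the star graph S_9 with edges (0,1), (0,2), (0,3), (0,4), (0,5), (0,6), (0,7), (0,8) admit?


P(tree, k) = k * (k-1)^(8) for any tree on 9 vertices.
P(10) = 10 * 9^8 = 10 * 43046721 = 430467210.

430467210


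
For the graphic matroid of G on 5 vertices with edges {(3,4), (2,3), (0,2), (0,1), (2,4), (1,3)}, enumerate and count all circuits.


A circuit in a graphic matroid = edge set of a simple cycle.
G has 5 vertices and 6 edges.
Enumerating all minimal edge subsets forming cycles...
Total circuits found: 3.

3


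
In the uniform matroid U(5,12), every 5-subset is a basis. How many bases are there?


Bases of U(5,12) are all 5-element subsets of the 12-element ground set.
Number of bases = C(12,5).
(12 choose 5) = 792.

792


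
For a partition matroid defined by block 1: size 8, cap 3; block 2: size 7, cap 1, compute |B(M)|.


A basis picks exactly ci elements from block i.
Number of bases = product of C(|Si|, ci).
= C(8,3) * C(7,1)
= 56 * 7
= 392.

392


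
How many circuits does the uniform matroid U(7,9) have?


In U(7,9), circuits are the (8)-element subsets.
Any set of 8 elements is dependent, and removing any one element gives
an independent set of size 7, so it is a minimal dependent set.
Number of circuits = C(9,8) = 9! / (8! * 1!) = 9.

9


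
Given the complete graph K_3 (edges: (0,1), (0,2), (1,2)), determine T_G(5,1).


T(K_3; x,y) = x^2 + x + y.
T(5,1) = 25 + 5 + 1 = 31.

31


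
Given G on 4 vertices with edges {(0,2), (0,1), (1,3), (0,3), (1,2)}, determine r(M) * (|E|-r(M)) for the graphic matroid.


r(M) = |V| - c = 4 - 1 = 3.
nullity = |E| - r(M) = 5 - 3 = 2.
Product = 3 * 2 = 6.

6


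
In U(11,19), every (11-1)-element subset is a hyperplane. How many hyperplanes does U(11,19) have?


Hyperplanes of U(11,19) are flats of rank 10.
In a uniform matroid, these are exactly the (10)-element subsets.
Count = C(19,10) = 19! / (10! * 9!) = 92378.

92378


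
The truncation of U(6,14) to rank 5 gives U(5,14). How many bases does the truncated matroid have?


Truncating U(6,14) to rank 5 gives U(5,14).
Bases of U(5,14) are all 5-element subsets of 14 elements.
Number of bases = C(14,5) = 2002.

2002


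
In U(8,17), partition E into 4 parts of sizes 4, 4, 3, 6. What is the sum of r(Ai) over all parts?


r(Ai) = min(|Ai|, 8) for each part.
Sum = min(4,8) + min(4,8) + min(3,8) + min(6,8)
    = 4 + 4 + 3 + 6
    = 17.

17


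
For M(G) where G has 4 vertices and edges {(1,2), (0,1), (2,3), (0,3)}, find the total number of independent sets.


An independent set in a graphic matroid is an acyclic edge subset.
G has 4 vertices and 4 edges.
Enumerate all 2^4 = 16 subsets, checking for acyclicity.
Total independent sets = 15.

15


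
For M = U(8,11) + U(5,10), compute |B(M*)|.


(M1+M2)* = M1* + M2*.
M1* = U(3,11), bases: C(11,3) = 165.
M2* = U(5,10), bases: C(10,5) = 252.
|B(M*)| = 165 * 252 = 41580.

41580


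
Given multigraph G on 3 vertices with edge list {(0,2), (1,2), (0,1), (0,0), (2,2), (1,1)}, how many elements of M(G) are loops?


In a graphic matroid, a loop is a self-loop edge (u,u) with rank 0.
Examining all 6 edges for self-loops...
Self-loops found: (0,0), (2,2), (1,1)
Number of loops = 3.

3


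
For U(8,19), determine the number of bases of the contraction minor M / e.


Contracting e from U(8,19) gives U(7,18).
Bases of U(7,18) = C(18,7) = 18! / (7! * 11!) = 31824.

31824


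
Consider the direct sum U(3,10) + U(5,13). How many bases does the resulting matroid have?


Bases of a direct sum M1 + M2: |B| = |B(M1)| * |B(M2)|.
|B(U(3,10))| = C(10,3) = 120.
|B(U(5,13))| = C(13,5) = 1287.
Total bases = 120 * 1287 = 154440.

154440


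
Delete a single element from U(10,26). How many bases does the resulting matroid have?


Deleting e from U(10,26) gives U(10,25) since n > r.
Bases of U(10,25) = (25 choose 10) = 3268760.

3268760


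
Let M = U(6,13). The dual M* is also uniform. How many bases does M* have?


The dual of U(r,n) is U(n-r, n) = U(7,13).
Bases of U(7,13) are all (7)-element subsets.
|B(M*)| = C(13,7) = 13! / (7! * 6!) = 1716.

1716


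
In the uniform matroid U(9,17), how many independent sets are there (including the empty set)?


Independent sets of U(9,17) are all subsets of size <= 9.
Count = C(17,0) + C(17,1) + C(17,2) + C(17,3) + C(17,4) + C(17,5) + C(17,6) + C(17,7) + C(17,8) + C(17,9)
     = 1 + 17 + 136 + 680 + 2380 + 6188 + 12376 + 19448 + 24310 + 24310
     = 89846.

89846


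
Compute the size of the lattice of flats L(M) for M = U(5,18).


Flats of U(5,18): every subset of size < 5 is a flat, plus E itself.
Count = C(18,0) + C(18,1) + C(18,2) + C(18,3) + C(18,4) + 1
     = 1 + 18 + 153 + 816 + 3060 + 1
     = 4049.

4049


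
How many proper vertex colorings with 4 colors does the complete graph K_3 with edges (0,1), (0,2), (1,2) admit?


P(K_3, k) = k(k-1)(k-2)...(k-2).
P(4) = (4) * (3) * (2) = 24.

24


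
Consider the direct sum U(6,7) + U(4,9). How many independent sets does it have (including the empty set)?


For a direct sum, |I(M1+M2)| = |I(M1)| * |I(M2)|.
|I(U(6,7))| = sum C(7,k) for k=0..6 = 127.
|I(U(4,9))| = sum C(9,k) for k=0..4 = 256.
Total = 127 * 256 = 32512.

32512


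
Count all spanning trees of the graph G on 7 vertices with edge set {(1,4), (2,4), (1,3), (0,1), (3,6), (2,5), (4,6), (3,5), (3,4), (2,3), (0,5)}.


By Kirchhoff's matrix tree theorem, the number of spanning trees equals
the determinant of any cofactor of the Laplacian matrix L.
G has 7 vertices and 11 edges.
Computing the (6 x 6) cofactor determinant gives 163.

163


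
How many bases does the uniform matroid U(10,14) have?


Bases of U(10,14) are all 10-element subsets of the 14-element ground set.
Number of bases = C(14,10).
(14 choose 10) = 1001.

1001


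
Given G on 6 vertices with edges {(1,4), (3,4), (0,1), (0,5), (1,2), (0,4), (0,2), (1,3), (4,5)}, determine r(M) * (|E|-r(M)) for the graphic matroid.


r(M) = |V| - c = 6 - 1 = 5.
nullity = |E| - r(M) = 9 - 5 = 4.
Product = 5 * 4 = 20.

20


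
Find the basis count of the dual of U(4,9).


The dual of U(r,n) is U(n-r, n) = U(5,9).
Bases of U(5,9) are all (5)-element subsets.
|B(M*)| = C(9,5) = 9! / (5! * 4!) = 126.

126


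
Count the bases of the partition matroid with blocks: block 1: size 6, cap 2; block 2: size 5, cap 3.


A basis picks exactly ci elements from block i.
Number of bases = product of C(|Si|, ci).
= C(6,2) * C(5,3)
= 15 * 10
= 150.

150


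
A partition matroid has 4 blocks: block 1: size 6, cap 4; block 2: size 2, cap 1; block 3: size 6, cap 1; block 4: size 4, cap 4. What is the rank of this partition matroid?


Rank of a partition matroid = sum of min(|Si|, ci) for each block.
= min(6,4) + min(2,1) + min(6,1) + min(4,4)
= 4 + 1 + 1 + 4
= 10.

10


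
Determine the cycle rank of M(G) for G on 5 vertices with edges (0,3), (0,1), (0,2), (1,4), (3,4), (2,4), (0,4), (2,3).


Cycle rank (nullity) = |E| - r(M) = |E| - (|V| - c).
|E| = 8, |V| = 5, c = 1.
Nullity = 8 - (5 - 1) = 8 - 4 = 4.

4


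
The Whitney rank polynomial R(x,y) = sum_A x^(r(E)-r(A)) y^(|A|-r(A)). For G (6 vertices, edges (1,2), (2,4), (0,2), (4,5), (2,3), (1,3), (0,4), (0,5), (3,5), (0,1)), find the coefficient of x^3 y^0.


R(x,y) = sum over A in 2^E of x^(r(E)-r(A)) * y^(|A|-r(A)).
G has 6 vertices, 10 edges. r(E) = 5.
Enumerate all 2^10 = 1024 subsets.
Count subsets with r(E)-r(A)=3 and |A|-r(A)=0: 45.

45


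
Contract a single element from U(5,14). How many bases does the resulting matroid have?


Contracting e from U(5,14) gives U(4,13).
Bases of U(4,13) = (13 choose 4) = 715.

715


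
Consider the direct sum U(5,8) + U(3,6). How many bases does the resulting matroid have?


Bases of a direct sum M1 + M2: |B| = |B(M1)| * |B(M2)|.
|B(U(5,8))| = C(8,5) = 56.
|B(U(3,6))| = C(6,3) = 20.
Total bases = 56 * 20 = 1120.

1120


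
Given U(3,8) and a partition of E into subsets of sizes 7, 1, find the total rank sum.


r(Ai) = min(|Ai|, 3) for each part.
Sum = min(7,3) + min(1,3)
    = 3 + 1
    = 4.

4


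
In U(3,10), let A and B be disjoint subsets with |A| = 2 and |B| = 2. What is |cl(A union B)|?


|A union B| = 2 + 2 = 4 (disjoint).
In U(3,10), cl(S) = S if |S| < 3, else cl(S) = E.
Since 4 >= 3, cl(A union B) = E.
|cl(A union B)| = 10.

10


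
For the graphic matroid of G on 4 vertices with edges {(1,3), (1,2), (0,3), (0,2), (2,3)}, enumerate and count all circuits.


A circuit in a graphic matroid = edge set of a simple cycle.
G has 4 vertices and 5 edges.
Enumerating all minimal edge subsets forming cycles...
Total circuits found: 3.

3


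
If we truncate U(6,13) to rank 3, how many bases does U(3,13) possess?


Truncating U(6,13) to rank 3 gives U(3,13).
Bases of U(3,13) are all 3-element subsets of 13 elements.
Number of bases = C(13,3) = (13 * 12 * 11) / (1 * 2 * 3) = 286.

286


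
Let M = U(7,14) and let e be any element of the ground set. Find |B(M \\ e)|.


Deleting e from U(7,14) gives U(7,13) since n > r.
Bases of U(7,13) = (13 choose 7) = 1716.

1716


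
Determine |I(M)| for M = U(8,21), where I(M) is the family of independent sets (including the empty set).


Independent sets of U(8,21) are all subsets of size <= 8.
Count = (21 choose 0) + (21 choose 1) + (21 choose 2) + (21 choose 3) + (21 choose 4) + (21 choose 5) + (21 choose 6) + (21 choose 7) + (21 choose 8)
     = 1 + 21 + 210 + 1330 + 5985 + 20349 + 54264 + 116280 + 203490
     = 401930.

401930


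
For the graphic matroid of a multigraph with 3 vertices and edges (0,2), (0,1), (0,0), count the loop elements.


In a graphic matroid, a loop is a self-loop edge (u,u) with rank 0.
Examining all 3 edges for self-loops...
Self-loops found: (0,0)
Number of loops = 1.

1


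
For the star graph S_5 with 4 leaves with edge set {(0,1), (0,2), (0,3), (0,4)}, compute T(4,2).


A star on 5 vertices is a tree with 4 edges.
T(x,y) = x^(4) for any tree.
T(4,2) = 4^4 = 256.

256


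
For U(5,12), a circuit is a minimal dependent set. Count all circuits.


In U(5,12), circuits are the (6)-element subsets.
Any set of 6 elements is dependent, and removing any one element gives
an independent set of size 5, so it is a minimal dependent set.
Number of circuits = C(12,6) = 12! / (6! * 6!) = 924.

924


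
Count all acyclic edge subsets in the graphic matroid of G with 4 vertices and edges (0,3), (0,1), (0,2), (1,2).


An independent set in a graphic matroid is an acyclic edge subset.
G has 4 vertices and 4 edges.
Enumerate all 2^4 = 16 subsets, checking for acyclicity.
Total independent sets = 14.

14


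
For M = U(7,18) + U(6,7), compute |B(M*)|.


(M1+M2)* = M1* + M2*.
M1* = U(11,18), bases: C(18,11) = 31824.
M2* = U(1,7), bases: C(7,1) = 7.
|B(M*)| = 31824 * 7 = 222768.

222768


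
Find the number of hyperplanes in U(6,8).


Hyperplanes of U(6,8) are flats of rank 5.
In a uniform matroid, these are exactly the (5)-element subsets.
Count = (8 choose 5) = 56.

56


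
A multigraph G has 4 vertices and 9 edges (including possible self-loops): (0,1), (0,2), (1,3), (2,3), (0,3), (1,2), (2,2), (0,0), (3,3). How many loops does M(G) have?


In a graphic matroid, a loop is a self-loop edge (u,u) with rank 0.
Examining all 9 edges for self-loops...
Self-loops found: (2,2), (0,0), (3,3)
Number of loops = 3.

3


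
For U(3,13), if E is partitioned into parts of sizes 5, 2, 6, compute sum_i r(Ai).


r(Ai) = min(|Ai|, 3) for each part.
Sum = min(5,3) + min(2,3) + min(6,3)
    = 3 + 2 + 3
    = 8.

8


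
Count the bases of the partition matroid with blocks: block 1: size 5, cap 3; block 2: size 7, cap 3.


A basis picks exactly ci elements from block i.
Number of bases = product of C(|Si|, ci).
= C(5,3) * C(7,3)
= 10 * 35
= 350.

350


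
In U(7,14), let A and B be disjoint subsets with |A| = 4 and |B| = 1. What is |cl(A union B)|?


|A union B| = 4 + 1 = 5 (disjoint).
In U(7,14), cl(S) = S if |S| < 7, else cl(S) = E.
Since 5 < 7, cl(A union B) = A union B.
|cl(A union B)| = 5.

5


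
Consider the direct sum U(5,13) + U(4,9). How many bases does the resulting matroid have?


Bases of a direct sum M1 + M2: |B| = |B(M1)| * |B(M2)|.
|B(U(5,13))| = C(13,5) = 1287.
|B(U(4,9))| = C(9,4) = 126.
Total bases = 1287 * 126 = 162162.

162162


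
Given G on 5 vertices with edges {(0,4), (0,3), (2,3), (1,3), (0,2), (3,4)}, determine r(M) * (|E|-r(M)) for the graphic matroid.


r(M) = |V| - c = 5 - 1 = 4.
nullity = |E| - r(M) = 6 - 4 = 2.
Product = 4 * 2 = 8.

8


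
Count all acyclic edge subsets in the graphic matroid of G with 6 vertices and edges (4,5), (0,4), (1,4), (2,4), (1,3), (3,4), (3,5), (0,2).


An independent set in a graphic matroid is an acyclic edge subset.
G has 6 vertices and 8 edges.
Enumerate all 2^8 = 256 subsets, checking for acyclicity.
Total independent sets = 168.

168


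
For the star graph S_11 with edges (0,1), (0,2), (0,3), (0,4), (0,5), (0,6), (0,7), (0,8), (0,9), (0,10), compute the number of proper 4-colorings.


P(tree, k) = k * (k-1)^(10) for any tree on 11 vertices.
P(4) = 4 * 3^10 = 4 * 59049 = 236196.

236196


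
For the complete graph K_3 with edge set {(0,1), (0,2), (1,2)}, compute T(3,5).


T(K_3; x,y) = x^2 + x + y.
T(3,5) = 9 + 3 + 5 = 17.

17


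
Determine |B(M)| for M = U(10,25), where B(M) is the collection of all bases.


Bases of U(10,25) are all 10-element subsets of the 25-element ground set.
Number of bases = C(25,10).
C(25,10) = 3268760.

3268760


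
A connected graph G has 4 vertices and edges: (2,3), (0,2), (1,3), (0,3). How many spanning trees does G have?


By Kirchhoff's matrix tree theorem, the number of spanning trees equals
the determinant of any cofactor of the Laplacian matrix L.
G has 4 vertices and 4 edges.
Computing the (3 x 3) cofactor determinant gives 3.

3


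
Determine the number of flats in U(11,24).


Flats of U(11,24): every subset of size < 11 is a flat, plus E itself.
Count = (24 choose 0) + (24 choose 1) + (24 choose 2) + (24 choose 3) + (24 choose 4) + (24 choose 5) + (24 choose 6) + (24 choose 7) + (24 choose 8) + (24 choose 9) + (24 choose 10) + 1
     = 1 + 24 + 276 + 2024 + 10626 + 42504 + 134596 + 346104 + 735471 + 1307504 + 1961256 + 1
     = 4540387.

4540387


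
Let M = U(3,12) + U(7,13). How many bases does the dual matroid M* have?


(M1+M2)* = M1* + M2*.
M1* = U(9,12), bases: C(12,9) = 220.
M2* = U(6,13), bases: C(13,6) = 1716.
|B(M*)| = 220 * 1716 = 377520.

377520
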